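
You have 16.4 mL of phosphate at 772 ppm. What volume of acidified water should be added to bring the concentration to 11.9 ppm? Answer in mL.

1050 mL

V₂ = C₁V₁/C₂ = 772 × 16.4 / 11.9 = 1064 mL.
Diluent to add = V₂ − V₁ = 1064 − 16.4 = 1050 mL.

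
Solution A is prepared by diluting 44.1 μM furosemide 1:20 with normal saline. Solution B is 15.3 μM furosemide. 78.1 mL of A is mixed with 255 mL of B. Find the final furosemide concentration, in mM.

C_A = 44.1 μM / 20 = 2.21 μM.
C_mix = (C_A·V_A + C_B·V_B)/(V_A + V_B) = (2.21×78.1 + 15.3×255) / 333.1 = 12.2 μM = 0.0122 mM.

0.0122 mM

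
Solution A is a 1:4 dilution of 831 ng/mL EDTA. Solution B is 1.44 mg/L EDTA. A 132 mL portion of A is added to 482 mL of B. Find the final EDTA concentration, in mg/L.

C_A = 831 ng/mL / 4 = 208 ng/mL.
C_B = 1.44 mg/L = 1440 ng/mL.
C_mix = (C_A·V_A + C_B·V_B)/(V_A + V_B) = (208×132 + 1440×482) / 614.0 = 1175 ng/mL = 1.18 mg/L.

1.18 mg/L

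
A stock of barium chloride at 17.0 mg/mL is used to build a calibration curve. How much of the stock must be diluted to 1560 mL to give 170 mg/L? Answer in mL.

170 mg/L = 0.170 mg/mL.
V₁ = C₂V₂/C₁ = 0.170 × 1560 / 17.0 = 15.6 mL.

15.6 mL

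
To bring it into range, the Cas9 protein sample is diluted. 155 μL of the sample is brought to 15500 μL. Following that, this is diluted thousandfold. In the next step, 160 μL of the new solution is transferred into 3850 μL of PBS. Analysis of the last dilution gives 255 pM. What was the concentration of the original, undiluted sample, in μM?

Overall dilution factor = 100 × 1000 × 25.06 = 2.51 × 10⁶.
Original = 255 pM × 2.51 × 10⁶ = 6.39 × 10⁸ pM = 639 μM.

639 μM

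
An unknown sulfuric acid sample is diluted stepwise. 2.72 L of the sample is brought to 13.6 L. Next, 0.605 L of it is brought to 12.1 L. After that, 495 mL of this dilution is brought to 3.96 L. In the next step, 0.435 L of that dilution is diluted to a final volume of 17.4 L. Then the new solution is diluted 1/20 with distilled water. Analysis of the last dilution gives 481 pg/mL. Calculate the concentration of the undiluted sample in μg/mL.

Overall dilution factor = 5 × 20 × 8 × 40 × 20 = 6.40 × 10⁵.
Original = 481 pg/mL × 6.40 × 10⁵ = 3.08 × 10⁸ pg/mL = 308 μg/mL.

308 μg/mL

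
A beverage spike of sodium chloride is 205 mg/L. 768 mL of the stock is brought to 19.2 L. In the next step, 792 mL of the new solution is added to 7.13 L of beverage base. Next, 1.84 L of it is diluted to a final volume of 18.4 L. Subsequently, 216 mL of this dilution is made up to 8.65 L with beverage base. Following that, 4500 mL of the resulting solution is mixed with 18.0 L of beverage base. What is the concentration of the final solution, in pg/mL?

409 pg/mL

Overall dilution factor = 25 × 10.00 × 10 × 40.05 × 5 = 5.01 × 10⁵.
205 mg/L / 5.01 × 10⁵ = 4.09 × 10⁻⁴ mg/L = 409 pg/mL.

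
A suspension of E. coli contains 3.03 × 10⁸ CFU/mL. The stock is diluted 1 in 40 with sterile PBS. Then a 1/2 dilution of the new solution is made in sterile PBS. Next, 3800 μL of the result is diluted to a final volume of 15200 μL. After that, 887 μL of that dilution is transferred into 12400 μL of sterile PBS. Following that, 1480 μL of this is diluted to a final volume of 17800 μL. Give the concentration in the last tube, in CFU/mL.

Overall dilution factor = 40 × 2 × 4 × 14.98 × 12.03 = 5.77 × 10⁴.
3.03 × 10⁸ CFU/mL / 5.77 × 10⁴ = 5260 CFU/mL.

5260 CFU/mL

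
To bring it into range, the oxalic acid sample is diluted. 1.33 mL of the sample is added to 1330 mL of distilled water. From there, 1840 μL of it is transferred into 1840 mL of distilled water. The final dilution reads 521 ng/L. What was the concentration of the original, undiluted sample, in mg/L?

522 mg/L

Overall dilution factor = 1001 × 1001 = 1.00 × 10⁶.
Original = 521 ng/L × 1.00 × 10⁶ = 5.22 × 10⁸ ng/L = 522 mg/L.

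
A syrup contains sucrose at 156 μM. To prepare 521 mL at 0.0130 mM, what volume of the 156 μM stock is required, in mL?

0.0130 mM = 13.0 μM.
V₁ = C₂V₂/C₁ = 13.0 × 521 / 156 = 43.4 mL.

43.4 mL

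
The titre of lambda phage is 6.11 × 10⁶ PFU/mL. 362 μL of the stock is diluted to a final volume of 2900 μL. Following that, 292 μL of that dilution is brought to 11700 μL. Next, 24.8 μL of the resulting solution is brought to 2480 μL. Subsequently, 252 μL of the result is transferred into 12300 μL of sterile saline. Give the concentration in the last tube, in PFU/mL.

Overall dilution factor = 8.011 × 40.07 × 100 × 49.81 = 1.60 × 10⁶.
6.11 × 10⁶ PFU/mL / 1.60 × 10⁶ = 3.82 PFU/mL.

3.82 PFU/mL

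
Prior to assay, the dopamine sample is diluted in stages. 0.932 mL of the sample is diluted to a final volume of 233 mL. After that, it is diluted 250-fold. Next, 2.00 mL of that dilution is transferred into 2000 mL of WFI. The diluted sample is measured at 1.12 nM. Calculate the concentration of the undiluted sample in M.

0.0701 M

Overall dilution factor = 250 × 250 × 1001 = 6.26 × 10⁷.
Original = 1.12 nM × 6.26 × 10⁷ = 7.01 × 10⁷ nM = 0.0701 M.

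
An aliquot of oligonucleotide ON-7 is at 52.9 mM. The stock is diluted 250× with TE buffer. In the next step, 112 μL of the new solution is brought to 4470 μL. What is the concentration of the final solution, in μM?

Overall dilution factor = 250 × 39.91 = 9978.
52.9 mM / 9978 = 5.30 × 10⁻³ mM = 5.30 μM.

5.30 μM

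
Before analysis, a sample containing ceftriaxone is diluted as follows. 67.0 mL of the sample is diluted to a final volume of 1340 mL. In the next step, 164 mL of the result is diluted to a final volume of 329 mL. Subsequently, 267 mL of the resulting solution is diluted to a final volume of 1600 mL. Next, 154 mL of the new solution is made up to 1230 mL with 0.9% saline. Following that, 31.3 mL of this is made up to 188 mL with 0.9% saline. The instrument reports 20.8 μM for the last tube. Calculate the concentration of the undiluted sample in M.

Overall dilution factor = 20 × 2.006 × 5.993 × 7.987 × 6.006 = 1.15 × 10⁴.
Original = 20.8 μM × 1.15 × 10⁴ = 2.40 × 10⁵ μM = 0.240 M.

0.240 M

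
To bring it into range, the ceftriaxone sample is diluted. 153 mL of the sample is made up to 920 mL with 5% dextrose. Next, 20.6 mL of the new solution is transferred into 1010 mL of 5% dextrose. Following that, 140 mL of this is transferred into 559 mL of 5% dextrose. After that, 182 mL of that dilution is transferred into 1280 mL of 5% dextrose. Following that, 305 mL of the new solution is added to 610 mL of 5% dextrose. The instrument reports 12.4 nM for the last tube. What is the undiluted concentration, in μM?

Overall dilution factor = 6.013 × 50.03 × 4.993 × 8.033 × 3 = 3.62 × 10⁴.
Original = 12.4 nM × 3.62 × 10⁴ = 4.49 × 10⁵ nM = 449 μM.

449 μM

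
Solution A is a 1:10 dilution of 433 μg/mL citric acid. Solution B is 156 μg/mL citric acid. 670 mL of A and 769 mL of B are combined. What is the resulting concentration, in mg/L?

C_A = 433 μg/mL / 10 = 43.3 μg/mL.
C_mix = (C_A·V_A + C_B·V_B)/(V_A + V_B) = (43.3×670 + 156×769) / 1439 = 104 μg/mL = 104 mg/L.

104 mg/L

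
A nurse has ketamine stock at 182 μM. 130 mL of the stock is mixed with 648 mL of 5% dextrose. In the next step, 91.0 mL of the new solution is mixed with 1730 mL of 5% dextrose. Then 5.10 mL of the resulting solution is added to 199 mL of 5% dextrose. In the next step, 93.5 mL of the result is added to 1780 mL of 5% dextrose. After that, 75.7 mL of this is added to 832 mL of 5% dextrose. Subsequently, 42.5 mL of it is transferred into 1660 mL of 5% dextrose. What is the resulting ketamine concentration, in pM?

Overall dilution factor = 5.985 × 20.01 × 40.02 × 20.04 × 11.99 × 40.06 = 4.61 × 10⁷.
182 μM / 4.61 × 10⁷ = 3.95 × 10⁻⁶ μM = 3.95 pM.

3.95 pM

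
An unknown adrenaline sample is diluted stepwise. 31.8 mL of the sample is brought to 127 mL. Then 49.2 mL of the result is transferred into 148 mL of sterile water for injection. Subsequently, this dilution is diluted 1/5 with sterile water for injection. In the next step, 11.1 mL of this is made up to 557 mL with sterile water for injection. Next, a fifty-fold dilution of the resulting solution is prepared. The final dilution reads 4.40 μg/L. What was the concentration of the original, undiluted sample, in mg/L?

884 mg/L

Overall dilution factor = 3.994 × 4.008 × 5 × 50.18 × 50 = 2.01 × 10⁵.
Original = 4.40 μg/L × 2.01 × 10⁵ = 8.84 × 10⁵ μg/L = 884 mg/L.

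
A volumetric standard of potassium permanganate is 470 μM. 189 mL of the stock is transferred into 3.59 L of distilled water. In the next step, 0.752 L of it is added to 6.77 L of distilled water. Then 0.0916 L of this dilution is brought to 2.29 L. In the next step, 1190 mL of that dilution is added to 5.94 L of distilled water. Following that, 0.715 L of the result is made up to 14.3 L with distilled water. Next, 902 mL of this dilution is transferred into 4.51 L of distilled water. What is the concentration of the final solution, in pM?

Overall dilution factor = 19.99 × 10.00 × 25 × 5.992 × 20 × 6 = 3.59 × 10⁶.
470 μM / 3.59 × 10⁶ = 1.31 × 10⁻⁴ μM = 131 pM.

131 pM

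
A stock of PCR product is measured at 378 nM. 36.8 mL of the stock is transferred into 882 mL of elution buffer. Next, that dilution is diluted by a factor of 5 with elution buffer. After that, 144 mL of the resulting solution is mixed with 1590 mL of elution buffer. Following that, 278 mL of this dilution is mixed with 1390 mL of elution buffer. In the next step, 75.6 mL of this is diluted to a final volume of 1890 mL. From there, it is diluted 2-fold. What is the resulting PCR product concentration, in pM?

Overall dilution factor = 24.97 × 5 × 12.04 × 6 × 25 × 2 = 4.51 × 10⁵.
378 nM / 4.51 × 10⁵ = 8.38 × 10⁻⁴ nM = 0.838 pM.

0.838 pM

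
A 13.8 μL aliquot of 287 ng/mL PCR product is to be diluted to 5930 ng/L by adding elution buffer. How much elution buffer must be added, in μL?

5930 ng/L = 5.93 ng/mL.
V₂ = C₁V₁/C₂ = 287 × 13.8 / 5.93 = 668 μL.
Diluent to add = V₂ − V₁ = 668 − 13.8 = 654 μL.

654 μL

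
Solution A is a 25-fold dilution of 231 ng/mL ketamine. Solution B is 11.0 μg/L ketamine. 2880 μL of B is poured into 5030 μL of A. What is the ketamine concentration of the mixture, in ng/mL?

C_A = 231 ng/mL / 25 = 9.24 ng/mL.
C_B = 11.0 μg/L = 11.0 ng/mL.
C_mix = (C_A·V_A + C_B·V_B)/(V_A + V_B) = (9.24×5030 + 11.0×2880) / 7910 = 9.88 ng/mL.

9.88 ng/mL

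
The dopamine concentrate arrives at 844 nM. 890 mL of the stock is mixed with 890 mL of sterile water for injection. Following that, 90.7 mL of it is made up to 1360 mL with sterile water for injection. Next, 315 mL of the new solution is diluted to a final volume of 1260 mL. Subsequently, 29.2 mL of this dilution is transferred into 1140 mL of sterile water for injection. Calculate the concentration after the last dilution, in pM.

Overall dilution factor = 2 × 14.99 × 4 × 40.04 = 4803.
844 nM / 4803 = 0.176 nM = 176 pM.

176 pM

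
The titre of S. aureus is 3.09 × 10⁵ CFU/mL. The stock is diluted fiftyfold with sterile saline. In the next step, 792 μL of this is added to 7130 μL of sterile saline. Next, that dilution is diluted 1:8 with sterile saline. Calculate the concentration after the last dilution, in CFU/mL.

77.2 CFU/mL

Overall dilution factor = 50 × 10.00 × 8 = 4001.
3.09 × 10⁵ CFU/mL / 4001 = 77.2 CFU/mL.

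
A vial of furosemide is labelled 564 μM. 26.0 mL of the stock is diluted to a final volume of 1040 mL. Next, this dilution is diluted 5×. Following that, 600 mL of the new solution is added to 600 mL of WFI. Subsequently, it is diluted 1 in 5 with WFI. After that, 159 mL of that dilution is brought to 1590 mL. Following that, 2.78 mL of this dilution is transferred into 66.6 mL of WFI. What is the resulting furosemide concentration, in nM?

Overall dilution factor = 40 × 5 × 2 × 5 × 10 × 24.96 = 4.99 × 10⁵.
564 μM / 4.99 × 10⁵ = 1.13 × 10⁻³ μM = 1.13 nM.

1.13 nM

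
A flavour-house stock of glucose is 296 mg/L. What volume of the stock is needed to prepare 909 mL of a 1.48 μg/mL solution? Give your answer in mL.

4.54 mL

1.48 μg/mL = 1.48 mg/L.
V₁ = C₂V₂/C₁ = 1.48 × 909 / 296 = 4.54 mL.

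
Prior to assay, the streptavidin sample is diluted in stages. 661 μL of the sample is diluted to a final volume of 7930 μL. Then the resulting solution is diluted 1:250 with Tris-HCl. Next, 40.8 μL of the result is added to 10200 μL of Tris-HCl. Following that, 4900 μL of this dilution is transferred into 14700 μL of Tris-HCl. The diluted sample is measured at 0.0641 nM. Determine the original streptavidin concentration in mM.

Overall dilution factor = 12.00 × 250 × 251 × 4 = 3.01 × 10⁶.
Original = 0.0641 nM × 3.01 × 10⁶ = 1.93 × 10⁵ nM = 0.193 mM.

0.193 mM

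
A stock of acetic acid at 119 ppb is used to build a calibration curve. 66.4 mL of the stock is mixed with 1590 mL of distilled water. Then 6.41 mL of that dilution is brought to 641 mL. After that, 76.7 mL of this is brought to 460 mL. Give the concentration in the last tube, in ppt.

7.95 ppt

Overall dilution factor = 24.95 × 100 × 5.997 = 1.50 × 10⁴.
119 ppb / 1.50 × 10⁴ = 7.95 × 10⁻³ ppb = 7.95 ppt.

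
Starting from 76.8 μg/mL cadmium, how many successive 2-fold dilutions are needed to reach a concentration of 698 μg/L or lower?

7

Need 2ⁿ ≥ 110, so n ≥ log(110)/log(2) = 6.78.
Minimum whole steps: n = 7.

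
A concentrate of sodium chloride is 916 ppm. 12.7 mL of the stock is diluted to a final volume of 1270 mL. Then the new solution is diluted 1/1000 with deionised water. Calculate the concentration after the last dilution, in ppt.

9160 ppt

Overall dilution factor = 100 × 1000 = 1.00 × 10⁵.
916 ppm / 1.00 × 10⁵ = 9.16 × 10⁻³ ppm = 9160 ppt.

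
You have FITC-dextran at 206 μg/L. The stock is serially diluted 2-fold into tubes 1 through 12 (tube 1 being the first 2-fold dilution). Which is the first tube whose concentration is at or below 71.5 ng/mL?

Tube n has concentration 206 μg/L / 2ⁿ.
Need 2ⁿ ≥ 206 μg/L / 71.5 ng/mL = 2.88, so n ≥ 1.53.
First such tube: n = 2.

tube 2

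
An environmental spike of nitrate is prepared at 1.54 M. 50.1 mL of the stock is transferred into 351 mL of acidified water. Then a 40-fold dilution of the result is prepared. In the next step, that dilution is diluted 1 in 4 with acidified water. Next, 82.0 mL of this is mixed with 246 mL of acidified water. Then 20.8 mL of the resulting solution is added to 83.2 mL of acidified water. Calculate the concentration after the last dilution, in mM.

0.0601 mM

Overall dilution factor = 8.006 × 40 × 4 × 4 × 5 = 2.56 × 10⁴.
1.54 M / 2.56 × 10⁴ = 6.01 × 10⁻⁵ M = 0.0601 mM.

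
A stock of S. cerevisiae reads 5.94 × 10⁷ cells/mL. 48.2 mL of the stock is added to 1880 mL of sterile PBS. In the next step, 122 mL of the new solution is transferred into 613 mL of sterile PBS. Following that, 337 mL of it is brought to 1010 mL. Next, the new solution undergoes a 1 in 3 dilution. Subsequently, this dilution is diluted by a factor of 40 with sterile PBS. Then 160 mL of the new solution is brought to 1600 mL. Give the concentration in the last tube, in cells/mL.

68.5 cells/mL

Overall dilution factor = 40.00 × 6.025 × 2.997 × 3 × 40 × 10 = 8.67 × 10⁵.
5.94 × 10⁷ cells/mL / 8.67 × 10⁵ = 68.5 cells/mL.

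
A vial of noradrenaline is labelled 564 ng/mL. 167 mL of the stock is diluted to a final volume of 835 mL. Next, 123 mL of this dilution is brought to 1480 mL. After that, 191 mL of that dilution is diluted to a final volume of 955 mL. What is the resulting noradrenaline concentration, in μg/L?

Overall dilution factor = 5 × 12.03 × 5 = 301.
564 ng/mL / 301 = 1.87 ng/mL = 1.87 μg/L.

1.87 μg/L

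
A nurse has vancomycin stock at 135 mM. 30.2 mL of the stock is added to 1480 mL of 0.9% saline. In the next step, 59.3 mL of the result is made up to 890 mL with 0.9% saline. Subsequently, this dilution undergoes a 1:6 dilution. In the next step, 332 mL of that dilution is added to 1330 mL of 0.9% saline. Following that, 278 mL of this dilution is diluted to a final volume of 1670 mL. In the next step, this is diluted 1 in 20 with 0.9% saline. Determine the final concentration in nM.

Overall dilution factor = 50.01 × 15.01 × 6 × 5.006 × 6.007 × 20 = 2.71 × 10⁶.
135 mM / 2.71 × 10⁶ = 4.98 × 10⁻⁵ mM = 49.8 nM.

49.8 nM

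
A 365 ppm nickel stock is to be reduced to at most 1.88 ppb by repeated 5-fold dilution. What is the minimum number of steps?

8

Need 5ⁿ ≥ 1.94 × 10⁵, so n ≥ log(1.94 × 10⁵)/log(5) = 7.57.
Minimum whole steps: n = 8.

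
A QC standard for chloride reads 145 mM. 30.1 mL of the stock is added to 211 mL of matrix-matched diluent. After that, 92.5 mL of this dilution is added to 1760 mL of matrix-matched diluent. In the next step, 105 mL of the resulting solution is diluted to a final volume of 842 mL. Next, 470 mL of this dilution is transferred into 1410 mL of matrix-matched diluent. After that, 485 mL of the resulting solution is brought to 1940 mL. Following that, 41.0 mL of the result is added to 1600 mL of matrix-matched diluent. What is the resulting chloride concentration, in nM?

176 nM

Overall dilution factor = 8.010 × 20.03 × 8.019 × 4 × 4 × 40.02 = 8.24 × 10⁵.
145 mM / 8.24 × 10⁵ = 1.76 × 10⁻⁴ mM = 176 nM.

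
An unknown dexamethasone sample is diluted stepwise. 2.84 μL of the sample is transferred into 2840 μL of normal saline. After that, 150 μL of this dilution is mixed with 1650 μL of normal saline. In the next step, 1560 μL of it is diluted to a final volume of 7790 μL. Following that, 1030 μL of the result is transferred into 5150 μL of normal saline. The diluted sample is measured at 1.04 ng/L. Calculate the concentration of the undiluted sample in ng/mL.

Overall dilution factor = 1001 × 12 × 4.994 × 6 = 3.60 × 10⁵.
Original = 1.04 ng/L × 3.60 × 10⁵ = 3.74 × 10⁵ ng/L = 374 ng/mL.

374 ng/mL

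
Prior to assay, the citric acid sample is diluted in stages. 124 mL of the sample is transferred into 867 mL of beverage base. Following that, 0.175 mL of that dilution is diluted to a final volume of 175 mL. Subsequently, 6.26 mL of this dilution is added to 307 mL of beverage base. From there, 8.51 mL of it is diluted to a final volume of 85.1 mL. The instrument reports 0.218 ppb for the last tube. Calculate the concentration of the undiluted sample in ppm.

872 ppm

Overall dilution factor = 7.992 × 1000 × 50.04 × 10 = 4.00 × 10⁶.
Original = 0.218 ppb × 4.00 × 10⁶ = 8.72 × 10⁵ ppb = 872 ppm.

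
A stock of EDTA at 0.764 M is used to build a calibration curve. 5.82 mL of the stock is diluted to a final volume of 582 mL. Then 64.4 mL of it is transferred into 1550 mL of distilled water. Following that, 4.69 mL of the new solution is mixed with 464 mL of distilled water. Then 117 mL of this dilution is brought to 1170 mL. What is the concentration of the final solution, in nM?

305 nM

Overall dilution factor = 100 × 25.07 × 99.93 × 10 = 2.51 × 10⁶.
0.764 M / 2.51 × 10⁶ = 3.05 × 10⁻⁷ M = 305 nM.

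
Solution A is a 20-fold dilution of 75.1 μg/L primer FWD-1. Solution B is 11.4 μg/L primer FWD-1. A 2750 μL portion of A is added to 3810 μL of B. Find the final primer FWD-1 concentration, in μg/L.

8.20 μg/L

C_A = 75.1 μg/L / 20 = 3.75 μg/L.
C_mix = (C_A·V_A + C_B·V_B)/(V_A + V_B) = (3.75×2750 + 11.4×3810) / 6560 = 8.20 μg/L.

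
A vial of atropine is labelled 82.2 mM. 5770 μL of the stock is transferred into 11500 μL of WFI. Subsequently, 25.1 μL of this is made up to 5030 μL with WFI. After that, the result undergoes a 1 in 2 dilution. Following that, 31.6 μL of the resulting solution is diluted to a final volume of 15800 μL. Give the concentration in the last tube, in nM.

137 nM

Overall dilution factor = 2.993 × 200.4 × 2 × 500 = 6.00 × 10⁵.
82.2 mM / 6.00 × 10⁵ = 1.37 × 10⁻⁴ mM = 137 nM.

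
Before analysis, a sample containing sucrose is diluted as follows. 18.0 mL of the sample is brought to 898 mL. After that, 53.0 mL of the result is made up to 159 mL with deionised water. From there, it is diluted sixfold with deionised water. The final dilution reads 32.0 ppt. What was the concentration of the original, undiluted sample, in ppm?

0.0287 ppm

Overall dilution factor = 49.89 × 3 × 6 = 898.
Original = 32.0 ppt × 898 = 2.87 × 10⁴ ppt = 0.0287 ppm.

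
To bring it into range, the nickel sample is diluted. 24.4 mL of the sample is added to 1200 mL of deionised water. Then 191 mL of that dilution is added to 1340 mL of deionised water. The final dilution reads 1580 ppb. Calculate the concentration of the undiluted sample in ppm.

636 ppm

Overall dilution factor = 50.18 × 8.016 = 402.
Original = 1580 ppb × 402 = 6.36 × 10⁵ ppb = 636 ppm.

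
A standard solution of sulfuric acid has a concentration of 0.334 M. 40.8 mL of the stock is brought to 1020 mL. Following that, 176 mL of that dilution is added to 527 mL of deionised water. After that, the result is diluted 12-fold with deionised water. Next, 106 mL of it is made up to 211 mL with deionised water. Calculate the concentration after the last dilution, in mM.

Overall dilution factor = 25 × 3.994 × 12 × 1.991 = 2385.
0.334 M / 2385 = 1.40 × 10⁻⁴ M = 0.140 mM.

0.140 mM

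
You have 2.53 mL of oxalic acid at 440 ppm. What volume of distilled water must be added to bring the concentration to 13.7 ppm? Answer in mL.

V₂ = C₁V₁/C₂ = 440 × 2.53 / 13.7 = 81.3 mL.
Diluent to add = V₂ − V₁ = 81.3 − 2.53 = 78.7 mL.

78.7 mL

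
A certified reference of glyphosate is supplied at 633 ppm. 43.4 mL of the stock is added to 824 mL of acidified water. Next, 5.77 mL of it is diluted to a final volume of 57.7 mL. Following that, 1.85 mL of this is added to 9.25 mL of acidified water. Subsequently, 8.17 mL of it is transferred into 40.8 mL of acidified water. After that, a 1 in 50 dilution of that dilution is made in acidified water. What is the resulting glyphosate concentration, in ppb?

1.76 ppb

Overall dilution factor = 19.99 × 10 × 6 × 5.994 × 50 = 3.59 × 10⁵.
633 ppm / 3.59 × 10⁵ = 1.76 × 10⁻³ ppm = 1.76 ppb.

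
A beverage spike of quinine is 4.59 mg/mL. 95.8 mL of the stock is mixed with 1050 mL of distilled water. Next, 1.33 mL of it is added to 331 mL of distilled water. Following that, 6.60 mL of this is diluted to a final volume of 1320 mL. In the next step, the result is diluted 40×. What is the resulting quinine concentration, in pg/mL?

192 pg/mL

Overall dilution factor = 11.96 × 249.9 × 200 × 40 = 2.39 × 10⁷.
4.59 mg/mL / 2.39 × 10⁷ = 1.92 × 10⁻⁷ mg/mL = 192 pg/mL.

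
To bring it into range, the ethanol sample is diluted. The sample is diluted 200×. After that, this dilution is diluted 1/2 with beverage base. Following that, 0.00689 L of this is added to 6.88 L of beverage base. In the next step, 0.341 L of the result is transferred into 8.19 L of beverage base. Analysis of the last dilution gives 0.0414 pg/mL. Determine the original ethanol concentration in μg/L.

414 μg/L

Overall dilution factor = 200 × 2 × 999.5 × 25.02 = 1.00 × 10⁷.
Original = 0.0414 pg/mL × 1.00 × 10⁷ = 4.14 × 10⁵ pg/mL = 414 μg/L.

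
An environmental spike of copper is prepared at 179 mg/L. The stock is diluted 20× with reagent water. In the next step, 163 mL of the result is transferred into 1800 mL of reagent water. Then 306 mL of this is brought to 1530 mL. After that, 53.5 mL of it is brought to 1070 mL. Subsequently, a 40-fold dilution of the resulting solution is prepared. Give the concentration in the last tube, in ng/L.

186 ng/L

Overall dilution factor = 20 × 12.04 × 5 × 20 × 40 = 9.63 × 10⁵.
179 mg/L / 9.63 × 10⁵ = 1.86 × 10⁻⁴ mg/L = 186 ng/L.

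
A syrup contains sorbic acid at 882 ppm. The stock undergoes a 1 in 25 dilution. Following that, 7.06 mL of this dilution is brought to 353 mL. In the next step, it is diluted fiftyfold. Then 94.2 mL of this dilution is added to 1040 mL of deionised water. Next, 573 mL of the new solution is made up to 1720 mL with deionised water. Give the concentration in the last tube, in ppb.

0.390 ppb

Overall dilution factor = 25 × 50 × 50 × 12.04 × 3.002 = 2.26 × 10⁶.
882 ppm / 2.26 × 10⁶ = 3.90 × 10⁻⁴ ppm = 0.390 ppb.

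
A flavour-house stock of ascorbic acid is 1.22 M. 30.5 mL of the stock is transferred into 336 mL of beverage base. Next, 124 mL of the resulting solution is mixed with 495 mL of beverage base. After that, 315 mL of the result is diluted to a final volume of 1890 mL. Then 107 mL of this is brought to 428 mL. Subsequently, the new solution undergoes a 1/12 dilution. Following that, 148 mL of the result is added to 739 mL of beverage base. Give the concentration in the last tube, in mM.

0.0118 mM

Overall dilution factor = 12.02 × 4.992 × 6 × 4 × 12 × 5.993 = 1.04 × 10⁵.
1.22 M / 1.04 × 10⁵ = 1.18 × 10⁻⁵ M = 0.0118 mM.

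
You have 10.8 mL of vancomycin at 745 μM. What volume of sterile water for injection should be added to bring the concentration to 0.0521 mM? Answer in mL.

144 mL

0.0521 mM = 52.1 μM.
V₂ = C₁V₁/C₂ = 745 × 10.8 / 52.1 = 154 mL.
Diluent to add = V₂ − V₁ = 154 − 10.8 = 144 mL.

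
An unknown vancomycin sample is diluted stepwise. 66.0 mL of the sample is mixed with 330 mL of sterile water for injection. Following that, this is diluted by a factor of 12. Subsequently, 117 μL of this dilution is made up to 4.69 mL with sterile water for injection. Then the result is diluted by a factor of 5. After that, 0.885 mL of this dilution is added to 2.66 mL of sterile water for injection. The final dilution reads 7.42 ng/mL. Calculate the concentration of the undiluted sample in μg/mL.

429 μg/mL

Overall dilution factor = 6 × 12 × 40.09 × 5 × 4.006 = 5.78 × 10⁴.
Original = 7.42 ng/mL × 5.78 × 10⁴ = 4.29 × 10⁵ ng/mL = 429 μg/mL.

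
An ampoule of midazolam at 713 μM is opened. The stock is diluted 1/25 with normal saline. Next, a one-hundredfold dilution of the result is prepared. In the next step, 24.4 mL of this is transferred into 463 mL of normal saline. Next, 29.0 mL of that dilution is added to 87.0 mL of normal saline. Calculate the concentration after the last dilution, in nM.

Overall dilution factor = 25 × 100 × 19.98 × 4 = 2.00 × 10⁵.
713 μM / 2.00 × 10⁵ = 3.57 × 10⁻³ μM = 3.57 nM.

3.57 nM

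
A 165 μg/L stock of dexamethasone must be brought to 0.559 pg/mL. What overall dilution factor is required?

2.95 × 10⁵

Factor = C₀/C_target = 165 μg/L / 0.559 pg/mL = 2.95 × 10⁵.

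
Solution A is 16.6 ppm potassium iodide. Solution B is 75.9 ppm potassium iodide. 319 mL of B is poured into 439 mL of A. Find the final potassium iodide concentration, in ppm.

C_mix = (C_A·V_A + C_B·V_B)/(V_A + V_B) = (16.6×439 + 75.9×319) / 758.0 = 41.6 ppm.

41.6 ppm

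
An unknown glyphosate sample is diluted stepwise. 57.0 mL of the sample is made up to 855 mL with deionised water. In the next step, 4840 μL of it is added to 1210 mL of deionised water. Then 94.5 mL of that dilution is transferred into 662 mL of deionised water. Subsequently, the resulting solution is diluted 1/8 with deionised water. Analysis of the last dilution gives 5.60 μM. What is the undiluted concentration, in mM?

1350 mM

Overall dilution factor = 15 × 251 × 8.005 × 8 = 2.41 × 10⁵.
Original = 5.60 μM × 2.41 × 10⁵ = 1.35 × 10⁶ μM = 1350 mM.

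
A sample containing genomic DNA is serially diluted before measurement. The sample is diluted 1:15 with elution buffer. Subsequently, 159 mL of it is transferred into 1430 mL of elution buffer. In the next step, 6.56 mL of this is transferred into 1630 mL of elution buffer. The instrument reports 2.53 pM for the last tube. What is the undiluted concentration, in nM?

94.6 nM

Overall dilution factor = 15 × 9.994 × 249.5 = 3.74 × 10⁴.
Original = 2.53 pM × 3.74 × 10⁴ = 9.46 × 10⁴ pM = 94.6 nM.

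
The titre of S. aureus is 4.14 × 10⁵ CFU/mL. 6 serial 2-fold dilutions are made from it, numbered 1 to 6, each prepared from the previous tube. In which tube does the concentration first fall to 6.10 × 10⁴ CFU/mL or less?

tube 3

Tube n has concentration 4.14 × 10⁵ CFU/mL / 2ⁿ.
Need 2ⁿ ≥ 4.14 × 10⁵ CFU/mL / 6.10 × 10⁴ CFU/mL = 6.79, so n ≥ 2.76.
First such tube: n = 3.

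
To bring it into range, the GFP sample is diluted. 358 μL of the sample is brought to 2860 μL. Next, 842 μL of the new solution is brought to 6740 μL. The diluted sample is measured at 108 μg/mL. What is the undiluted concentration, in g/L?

Overall dilution factor = 7.989 × 8.005 = 63.9.
Original = 108 μg/mL × 63.9 = 6906 μg/mL = 6.91 g/L.

6.91 g/L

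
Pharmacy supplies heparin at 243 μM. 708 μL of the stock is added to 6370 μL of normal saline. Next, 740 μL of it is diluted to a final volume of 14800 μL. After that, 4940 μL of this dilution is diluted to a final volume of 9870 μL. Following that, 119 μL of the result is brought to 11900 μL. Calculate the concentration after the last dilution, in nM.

Overall dilution factor = 9.997 × 20 × 1.998 × 100 = 3.99 × 10⁴.
243 μM / 3.99 × 10⁴ = 6.08 × 10⁻³ μM = 6.08 nM.

6.08 nM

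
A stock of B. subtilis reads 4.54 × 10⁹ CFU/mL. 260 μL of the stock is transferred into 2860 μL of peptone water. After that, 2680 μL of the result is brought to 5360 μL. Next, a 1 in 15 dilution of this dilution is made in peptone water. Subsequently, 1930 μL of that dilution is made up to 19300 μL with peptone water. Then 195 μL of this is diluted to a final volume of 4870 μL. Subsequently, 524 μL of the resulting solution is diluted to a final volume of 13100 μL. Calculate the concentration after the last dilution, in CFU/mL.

2020 CFU/mL

Overall dilution factor = 12 × 2 × 15 × 10 × 24.97 × 25 = 2.25 × 10⁶.
4.54 × 10⁹ CFU/mL / 2.25 × 10⁶ = 2020 CFU/mL.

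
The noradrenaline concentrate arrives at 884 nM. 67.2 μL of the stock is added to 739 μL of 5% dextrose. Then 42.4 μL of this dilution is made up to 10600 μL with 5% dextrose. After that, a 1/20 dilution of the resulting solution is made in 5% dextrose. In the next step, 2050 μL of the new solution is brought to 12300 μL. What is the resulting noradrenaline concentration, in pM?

Overall dilution factor = 12.00 × 250 × 20 × 6 = 3.60 × 10⁵.
884 nM / 3.60 × 10⁵ = 2.46 × 10⁻³ nM = 2.46 pM.

2.46 pM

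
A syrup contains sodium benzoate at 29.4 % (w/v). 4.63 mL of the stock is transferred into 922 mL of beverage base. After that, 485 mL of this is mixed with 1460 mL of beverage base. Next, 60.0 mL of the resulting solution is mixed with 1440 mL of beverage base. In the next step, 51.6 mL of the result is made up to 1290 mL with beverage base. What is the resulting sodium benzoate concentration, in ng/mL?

586 ng/mL

Overall dilution factor = 200.1 × 4.010 × 25 × 25 = 5.02 × 10⁵.
29.4 % (w/v) / 5.02 × 10⁵ = 5.86 × 10⁻⁵ % (w/v) = 586 ng/mL.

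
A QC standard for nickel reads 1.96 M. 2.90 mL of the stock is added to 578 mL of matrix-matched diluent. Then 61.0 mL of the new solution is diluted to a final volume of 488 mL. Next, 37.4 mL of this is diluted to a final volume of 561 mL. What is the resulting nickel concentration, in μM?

Overall dilution factor = 200.3 × 8 × 15 = 2.40 × 10⁴.
1.96 M / 2.40 × 10⁴ = 8.15 × 10⁻⁵ M = 81.5 μM.

81.5 μM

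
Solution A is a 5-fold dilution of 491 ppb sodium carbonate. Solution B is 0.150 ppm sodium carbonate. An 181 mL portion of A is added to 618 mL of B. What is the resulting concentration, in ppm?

C_A = 491 ppb / 5 = 98.2 ppb.
C_B = 0.150 ppm = 150 ppb.
C_mix = (C_A·V_A + C_B·V_B)/(V_A + V_B) = (98.2×181 + 150×618) / 799.0 = 138 ppb = 0.138 ppm.

0.138 ppm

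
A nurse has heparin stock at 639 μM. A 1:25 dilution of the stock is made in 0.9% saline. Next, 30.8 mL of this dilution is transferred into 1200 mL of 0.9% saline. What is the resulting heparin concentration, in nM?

640 nM

Overall dilution factor = 25 × 39.96 = 999.
639 μM / 999 = 0.640 μM = 640 nM.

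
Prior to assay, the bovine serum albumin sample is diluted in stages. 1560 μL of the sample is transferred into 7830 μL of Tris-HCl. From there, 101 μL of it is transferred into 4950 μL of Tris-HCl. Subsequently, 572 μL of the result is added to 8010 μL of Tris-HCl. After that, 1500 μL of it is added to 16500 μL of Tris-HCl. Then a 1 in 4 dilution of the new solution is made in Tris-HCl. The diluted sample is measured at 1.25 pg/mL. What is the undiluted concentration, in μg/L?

271 μg/L

Overall dilution factor = 6.019 × 50.01 × 15.00 × 12 × 4 = 2.17 × 10⁵.
Original = 1.25 pg/mL × 2.17 × 10⁵ = 2.71 × 10⁵ pg/mL = 271 μg/L.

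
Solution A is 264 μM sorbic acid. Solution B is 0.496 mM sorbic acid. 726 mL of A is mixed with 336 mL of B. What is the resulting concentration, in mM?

0.337 mM

C_B = 0.496 mM = 496 μM.
C_mix = (C_A·V_A + C_B·V_B)/(V_A + V_B) = (264×726 + 496×336) / 1062 = 337 μM = 0.337 mM.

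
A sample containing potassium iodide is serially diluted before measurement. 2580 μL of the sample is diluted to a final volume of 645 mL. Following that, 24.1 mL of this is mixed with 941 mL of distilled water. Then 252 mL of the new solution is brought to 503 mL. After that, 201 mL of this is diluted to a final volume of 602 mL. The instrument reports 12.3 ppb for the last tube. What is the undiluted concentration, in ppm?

736 ppm

Overall dilution factor = 250 × 40.05 × 1.996 × 2.995 = 5.98 × 10⁴.
Original = 12.3 ppb × 5.98 × 10⁴ = 7.36 × 10⁵ ppb = 736 ppm.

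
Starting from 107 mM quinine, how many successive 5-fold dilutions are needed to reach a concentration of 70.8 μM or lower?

5

Need 5ⁿ ≥ 1511, so n ≥ log(1511)/log(5) = 4.55.
Minimum whole steps: n = 5.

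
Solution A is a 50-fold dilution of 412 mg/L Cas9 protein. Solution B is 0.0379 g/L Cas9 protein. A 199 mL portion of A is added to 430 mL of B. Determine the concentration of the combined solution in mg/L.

28.5 mg/L

C_A = 412 mg/L / 50 = 8.24 mg/L.
C_B = 0.0379 g/L = 37.9 mg/L.
C_mix = (C_A·V_A + C_B·V_B)/(V_A + V_B) = (8.24×199 + 37.9×430) / 629.0 = 28.5 mg/L.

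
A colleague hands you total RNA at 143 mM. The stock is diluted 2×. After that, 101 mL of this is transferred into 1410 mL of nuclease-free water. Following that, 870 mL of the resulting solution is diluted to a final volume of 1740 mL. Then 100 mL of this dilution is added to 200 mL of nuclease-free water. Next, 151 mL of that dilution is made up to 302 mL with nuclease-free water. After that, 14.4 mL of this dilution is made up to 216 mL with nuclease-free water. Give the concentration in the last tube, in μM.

Overall dilution factor = 2 × 14.96 × 2 × 3 × 2 × 15 = 5386.
143 mM / 5386 = 0.0266 mM = 26.6 μM.

26.6 μM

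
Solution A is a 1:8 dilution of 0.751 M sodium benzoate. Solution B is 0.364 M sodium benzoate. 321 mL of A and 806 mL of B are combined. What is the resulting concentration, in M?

C_A = 0.751 M / 8 = 0.0939 M.
C_mix = (C_A·V_A + C_B·V_B)/(V_A + V_B) = (0.0939×321 + 0.364×806) / 1127 = 0.287 M.

0.287 M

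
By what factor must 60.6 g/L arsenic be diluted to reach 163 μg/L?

Factor = C₀/C_target = 60.6 g/L / 163 μg/L = 3.72 × 10⁵.

3.72 × 10⁵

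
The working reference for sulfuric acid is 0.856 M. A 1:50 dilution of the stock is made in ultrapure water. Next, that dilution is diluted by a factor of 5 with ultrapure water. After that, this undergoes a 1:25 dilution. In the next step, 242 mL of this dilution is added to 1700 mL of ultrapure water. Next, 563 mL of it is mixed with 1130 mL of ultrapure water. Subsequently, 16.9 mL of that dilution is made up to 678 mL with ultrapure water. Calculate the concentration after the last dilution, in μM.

Overall dilution factor = 50 × 5 × 25 × 8.025 × 3.007 × 40.12 = 6.05 × 10⁶.
0.856 M / 6.05 × 10⁶ = 1.41 × 10⁻⁷ M = 0.141 μM.

0.141 μM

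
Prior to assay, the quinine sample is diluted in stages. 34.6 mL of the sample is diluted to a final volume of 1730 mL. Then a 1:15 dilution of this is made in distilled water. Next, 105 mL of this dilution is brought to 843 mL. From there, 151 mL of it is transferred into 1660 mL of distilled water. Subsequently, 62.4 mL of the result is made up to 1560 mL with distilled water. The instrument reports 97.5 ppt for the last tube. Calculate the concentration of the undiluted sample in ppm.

Overall dilution factor = 50 × 15 × 8.029 × 11.99 × 25 = 1.81 × 10⁶.
Original = 97.5 ppt × 1.81 × 10⁶ = 1.76 × 10⁸ ppt = 176 ppm.

176 ppm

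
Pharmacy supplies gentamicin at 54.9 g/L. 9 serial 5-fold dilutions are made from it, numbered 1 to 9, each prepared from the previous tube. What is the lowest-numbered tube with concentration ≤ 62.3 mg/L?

tube 5

Tube n has concentration 54.9 g/L / 5ⁿ.
Need 5ⁿ ≥ 54.9 g/L / 62.3 mg/L = 881, so n ≥ 4.21.
First such tube: n = 5.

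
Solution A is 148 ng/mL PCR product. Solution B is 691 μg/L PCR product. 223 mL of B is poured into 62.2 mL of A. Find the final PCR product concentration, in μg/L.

C_B = 691 μg/L = 691 ng/mL.
C_mix = (C_A·V_A + C_B·V_B)/(V_A + V_B) = (148×62.2 + 691×223) / 285.2 = 573 ng/mL = 573 μg/L.

573 μg/L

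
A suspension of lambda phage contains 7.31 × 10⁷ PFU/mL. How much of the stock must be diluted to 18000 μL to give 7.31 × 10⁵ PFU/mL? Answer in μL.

V₁ = C₂V₂/C₁ = 7.31 × 10⁵ × 18000 / 7.31 × 10⁷ = 180 μL.

180 μL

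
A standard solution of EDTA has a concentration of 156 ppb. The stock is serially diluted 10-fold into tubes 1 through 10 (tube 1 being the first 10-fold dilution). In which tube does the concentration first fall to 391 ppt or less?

tube 3

Tube n has concentration 156 ppb / 10ⁿ.
Need 10ⁿ ≥ 156 ppb / 391 ppt = 399, so n ≥ 2.60.
First such tube: n = 3.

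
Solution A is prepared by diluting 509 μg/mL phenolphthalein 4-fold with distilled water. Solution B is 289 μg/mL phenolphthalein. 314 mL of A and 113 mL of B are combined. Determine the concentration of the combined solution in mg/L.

170 mg/L

C_A = 509 μg/mL / 4 = 127 μg/mL.
C_mix = (C_A·V_A + C_B·V_B)/(V_A + V_B) = (127×314 + 289×113) / 427.0 = 170 μg/mL = 170 mg/L.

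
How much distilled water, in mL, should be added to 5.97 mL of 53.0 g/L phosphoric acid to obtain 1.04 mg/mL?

298 mL

1.04 mg/mL = 1.04 g/L.
V₂ = C₁V₁/C₂ = 53.0 × 5.97 / 1.04 = 304 mL.
Diluent to add = V₂ − V₁ = 304 − 5.97 = 298 mL.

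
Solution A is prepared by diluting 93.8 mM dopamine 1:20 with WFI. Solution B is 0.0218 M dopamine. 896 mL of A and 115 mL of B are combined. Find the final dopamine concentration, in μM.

C_A = 93.8 mM / 20 = 4.69 mM.
C_B = 0.0218 M = 21.8 mM.
C_mix = (C_A·V_A + C_B·V_B)/(V_A + V_B) = (4.69×896 + 21.8×115) / 1011 = 6.64 mM = 6640 μM.

6640 μM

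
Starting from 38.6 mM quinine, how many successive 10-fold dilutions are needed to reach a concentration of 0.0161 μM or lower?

7

Need 10ⁿ ≥ 2.40 × 10⁶, so n ≥ log(2.40 × 10⁶)/log(10) = 6.38.
Minimum whole steps: n = 7.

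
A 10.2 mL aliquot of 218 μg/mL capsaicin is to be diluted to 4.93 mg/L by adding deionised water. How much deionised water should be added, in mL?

441 mL

4.93 mg/L = 4.93 μg/mL.
V₂ = C₁V₁/C₂ = 218 × 10.2 / 4.93 = 451 mL.
Diluent to add = V₂ − V₁ = 451 − 10.2 = 441 mL.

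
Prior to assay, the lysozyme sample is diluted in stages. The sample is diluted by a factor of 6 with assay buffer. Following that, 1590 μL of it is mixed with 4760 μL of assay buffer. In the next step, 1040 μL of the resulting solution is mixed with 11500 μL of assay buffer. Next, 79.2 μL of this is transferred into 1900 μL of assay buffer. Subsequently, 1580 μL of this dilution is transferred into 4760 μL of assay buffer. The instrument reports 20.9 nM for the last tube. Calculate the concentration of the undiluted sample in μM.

606 μM

Overall dilution factor = 6 × 3.994 × 12.06 × 24.99 × 4.013 = 2.90 × 10⁴.
Original = 20.9 nM × 2.90 × 10⁴ = 6.06 × 10⁵ nM = 606 μM.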